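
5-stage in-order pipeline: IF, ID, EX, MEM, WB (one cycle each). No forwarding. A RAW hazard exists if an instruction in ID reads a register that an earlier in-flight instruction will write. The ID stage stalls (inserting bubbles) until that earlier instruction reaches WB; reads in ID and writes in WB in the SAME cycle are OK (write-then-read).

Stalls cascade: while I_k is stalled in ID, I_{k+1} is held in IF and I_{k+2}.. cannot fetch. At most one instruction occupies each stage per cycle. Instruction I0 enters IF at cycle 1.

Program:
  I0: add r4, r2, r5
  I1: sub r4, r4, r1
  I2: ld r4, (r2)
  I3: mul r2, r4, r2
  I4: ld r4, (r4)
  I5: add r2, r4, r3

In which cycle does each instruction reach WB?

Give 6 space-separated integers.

Answer: 5 8 9 12 13 16

Derivation:
I0 add r4 <- r2,r5: IF@1 ID@2 stall=0 (-) EX@3 MEM@4 WB@5
I1 sub r4 <- r4,r1: IF@2 ID@3 stall=2 (RAW on I0.r4 (WB@5)) EX@6 MEM@7 WB@8
I2 ld r4 <- r2: IF@3 ID@6 stall=0 (-) EX@7 MEM@8 WB@9
I3 mul r2 <- r4,r2: IF@6 ID@7 stall=2 (RAW on I2.r4 (WB@9)) EX@10 MEM@11 WB@12
I4 ld r4 <- r4: IF@7 ID@10 stall=0 (-) EX@11 MEM@12 WB@13
I5 add r2 <- r4,r3: IF@10 ID@11 stall=2 (RAW on I4.r4 (WB@13)) EX@14 MEM@15 WB@16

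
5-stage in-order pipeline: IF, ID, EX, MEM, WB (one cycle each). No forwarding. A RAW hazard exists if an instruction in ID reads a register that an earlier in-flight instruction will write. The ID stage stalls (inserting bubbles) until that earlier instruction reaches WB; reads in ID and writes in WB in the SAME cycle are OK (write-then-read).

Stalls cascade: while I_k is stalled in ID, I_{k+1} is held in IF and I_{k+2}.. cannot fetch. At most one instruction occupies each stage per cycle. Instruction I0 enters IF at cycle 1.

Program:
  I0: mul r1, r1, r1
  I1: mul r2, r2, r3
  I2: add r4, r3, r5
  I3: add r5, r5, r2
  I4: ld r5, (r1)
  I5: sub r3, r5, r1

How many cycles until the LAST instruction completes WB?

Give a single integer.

I0 mul r1 <- r1,r1: IF@1 ID@2 stall=0 (-) EX@3 MEM@4 WB@5
I1 mul r2 <- r2,r3: IF@2 ID@3 stall=0 (-) EX@4 MEM@5 WB@6
I2 add r4 <- r3,r5: IF@3 ID@4 stall=0 (-) EX@5 MEM@6 WB@7
I3 add r5 <- r5,r2: IF@4 ID@5 stall=1 (RAW on I1.r2 (WB@6)) EX@7 MEM@8 WB@9
I4 ld r5 <- r1: IF@5 ID@7 stall=0 (-) EX@8 MEM@9 WB@10
I5 sub r3 <- r5,r1: IF@7 ID@8 stall=2 (RAW on I4.r5 (WB@10)) EX@11 MEM@12 WB@13

Answer: 13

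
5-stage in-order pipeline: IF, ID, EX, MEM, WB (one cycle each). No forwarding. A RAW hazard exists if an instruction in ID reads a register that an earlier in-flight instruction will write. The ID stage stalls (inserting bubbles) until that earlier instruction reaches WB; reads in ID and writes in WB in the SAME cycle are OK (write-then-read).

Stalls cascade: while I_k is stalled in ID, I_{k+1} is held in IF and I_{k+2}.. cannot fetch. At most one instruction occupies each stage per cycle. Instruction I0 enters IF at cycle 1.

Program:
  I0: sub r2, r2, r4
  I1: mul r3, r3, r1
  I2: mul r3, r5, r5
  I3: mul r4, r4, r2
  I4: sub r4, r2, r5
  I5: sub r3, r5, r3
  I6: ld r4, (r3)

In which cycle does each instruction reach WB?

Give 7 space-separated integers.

I0 sub r2 <- r2,r4: IF@1 ID@2 stall=0 (-) EX@3 MEM@4 WB@5
I1 mul r3 <- r3,r1: IF@2 ID@3 stall=0 (-) EX@4 MEM@5 WB@6
I2 mul r3 <- r5,r5: IF@3 ID@4 stall=0 (-) EX@5 MEM@6 WB@7
I3 mul r4 <- r4,r2: IF@4 ID@5 stall=0 (-) EX@6 MEM@7 WB@8
I4 sub r4 <- r2,r5: IF@5 ID@6 stall=0 (-) EX@7 MEM@8 WB@9
I5 sub r3 <- r5,r3: IF@6 ID@7 stall=0 (-) EX@8 MEM@9 WB@10
I6 ld r4 <- r3: IF@7 ID@8 stall=2 (RAW on I5.r3 (WB@10)) EX@11 MEM@12 WB@13

Answer: 5 6 7 8 9 10 13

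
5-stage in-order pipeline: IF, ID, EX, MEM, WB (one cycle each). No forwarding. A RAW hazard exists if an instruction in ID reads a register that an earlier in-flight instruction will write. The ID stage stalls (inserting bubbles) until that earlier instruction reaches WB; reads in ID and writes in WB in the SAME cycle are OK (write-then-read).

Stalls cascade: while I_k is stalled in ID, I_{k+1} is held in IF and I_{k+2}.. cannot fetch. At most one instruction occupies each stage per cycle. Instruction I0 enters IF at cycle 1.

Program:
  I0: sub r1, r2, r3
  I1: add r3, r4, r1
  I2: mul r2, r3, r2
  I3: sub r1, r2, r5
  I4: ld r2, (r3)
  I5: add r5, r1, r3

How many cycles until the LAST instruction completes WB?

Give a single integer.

Answer: 17

Derivation:
I0 sub r1 <- r2,r3: IF@1 ID@2 stall=0 (-) EX@3 MEM@4 WB@5
I1 add r3 <- r4,r1: IF@2 ID@3 stall=2 (RAW on I0.r1 (WB@5)) EX@6 MEM@7 WB@8
I2 mul r2 <- r3,r2: IF@3 ID@6 stall=2 (RAW on I1.r3 (WB@8)) EX@9 MEM@10 WB@11
I3 sub r1 <- r2,r5: IF@6 ID@9 stall=2 (RAW on I2.r2 (WB@11)) EX@12 MEM@13 WB@14
I4 ld r2 <- r3: IF@9 ID@12 stall=0 (-) EX@13 MEM@14 WB@15
I5 add r5 <- r1,r3: IF@12 ID@13 stall=1 (RAW on I3.r1 (WB@14)) EX@15 MEM@16 WB@17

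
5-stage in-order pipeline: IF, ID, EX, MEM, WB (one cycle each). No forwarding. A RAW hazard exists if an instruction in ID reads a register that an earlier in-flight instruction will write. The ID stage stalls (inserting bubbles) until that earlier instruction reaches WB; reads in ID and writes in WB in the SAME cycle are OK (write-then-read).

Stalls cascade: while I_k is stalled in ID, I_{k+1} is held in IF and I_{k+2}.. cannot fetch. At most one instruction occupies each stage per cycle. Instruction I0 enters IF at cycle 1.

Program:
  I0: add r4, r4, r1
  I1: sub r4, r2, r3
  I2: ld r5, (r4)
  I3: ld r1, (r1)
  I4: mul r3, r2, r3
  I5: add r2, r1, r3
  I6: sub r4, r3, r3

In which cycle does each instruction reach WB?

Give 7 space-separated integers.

I0 add r4 <- r4,r1: IF@1 ID@2 stall=0 (-) EX@3 MEM@4 WB@5
I1 sub r4 <- r2,r3: IF@2 ID@3 stall=0 (-) EX@4 MEM@5 WB@6
I2 ld r5 <- r4: IF@3 ID@4 stall=2 (RAW on I1.r4 (WB@6)) EX@7 MEM@8 WB@9
I3 ld r1 <- r1: IF@4 ID@7 stall=0 (-) EX@8 MEM@9 WB@10
I4 mul r3 <- r2,r3: IF@7 ID@8 stall=0 (-) EX@9 MEM@10 WB@11
I5 add r2 <- r1,r3: IF@8 ID@9 stall=2 (RAW on I4.r3 (WB@11)) EX@12 MEM@13 WB@14
I6 sub r4 <- r3,r3: IF@9 ID@12 stall=0 (-) EX@13 MEM@14 WB@15

Answer: 5 6 9 10 11 14 15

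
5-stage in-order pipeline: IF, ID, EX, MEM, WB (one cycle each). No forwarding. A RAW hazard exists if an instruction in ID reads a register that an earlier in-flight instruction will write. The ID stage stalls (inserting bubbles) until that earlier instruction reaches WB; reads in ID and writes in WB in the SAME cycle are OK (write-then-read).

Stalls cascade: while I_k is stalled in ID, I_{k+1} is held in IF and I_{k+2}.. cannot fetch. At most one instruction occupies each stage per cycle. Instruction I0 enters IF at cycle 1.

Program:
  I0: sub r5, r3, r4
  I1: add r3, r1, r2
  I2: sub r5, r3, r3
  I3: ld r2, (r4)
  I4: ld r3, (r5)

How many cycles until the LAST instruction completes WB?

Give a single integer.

Answer: 12

Derivation:
I0 sub r5 <- r3,r4: IF@1 ID@2 stall=0 (-) EX@3 MEM@4 WB@5
I1 add r3 <- r1,r2: IF@2 ID@3 stall=0 (-) EX@4 MEM@5 WB@6
I2 sub r5 <- r3,r3: IF@3 ID@4 stall=2 (RAW on I1.r3 (WB@6)) EX@7 MEM@8 WB@9
I3 ld r2 <- r4: IF@4 ID@7 stall=0 (-) EX@8 MEM@9 WB@10
I4 ld r3 <- r5: IF@7 ID@8 stall=1 (RAW on I2.r5 (WB@9)) EX@10 MEM@11 WB@12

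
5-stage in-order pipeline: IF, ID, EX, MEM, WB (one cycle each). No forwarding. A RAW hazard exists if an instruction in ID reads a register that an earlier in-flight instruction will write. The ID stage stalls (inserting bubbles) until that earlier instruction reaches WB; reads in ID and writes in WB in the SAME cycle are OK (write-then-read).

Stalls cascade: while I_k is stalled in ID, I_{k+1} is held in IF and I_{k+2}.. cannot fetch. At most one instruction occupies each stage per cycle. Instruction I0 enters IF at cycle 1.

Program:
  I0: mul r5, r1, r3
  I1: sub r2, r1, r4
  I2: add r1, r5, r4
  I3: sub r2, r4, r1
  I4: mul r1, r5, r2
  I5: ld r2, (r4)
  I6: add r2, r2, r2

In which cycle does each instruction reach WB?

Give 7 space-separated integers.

I0 mul r5 <- r1,r3: IF@1 ID@2 stall=0 (-) EX@3 MEM@4 WB@5
I1 sub r2 <- r1,r4: IF@2 ID@3 stall=0 (-) EX@4 MEM@5 WB@6
I2 add r1 <- r5,r4: IF@3 ID@4 stall=1 (RAW on I0.r5 (WB@5)) EX@6 MEM@7 WB@8
I3 sub r2 <- r4,r1: IF@4 ID@6 stall=2 (RAW on I2.r1 (WB@8)) EX@9 MEM@10 WB@11
I4 mul r1 <- r5,r2: IF@6 ID@9 stall=2 (RAW on I3.r2 (WB@11)) EX@12 MEM@13 WB@14
I5 ld r2 <- r4: IF@9 ID@12 stall=0 (-) EX@13 MEM@14 WB@15
I6 add r2 <- r2,r2: IF@12 ID@13 stall=2 (RAW on I5.r2 (WB@15)) EX@16 MEM@17 WB@18

Answer: 5 6 8 11 14 15 18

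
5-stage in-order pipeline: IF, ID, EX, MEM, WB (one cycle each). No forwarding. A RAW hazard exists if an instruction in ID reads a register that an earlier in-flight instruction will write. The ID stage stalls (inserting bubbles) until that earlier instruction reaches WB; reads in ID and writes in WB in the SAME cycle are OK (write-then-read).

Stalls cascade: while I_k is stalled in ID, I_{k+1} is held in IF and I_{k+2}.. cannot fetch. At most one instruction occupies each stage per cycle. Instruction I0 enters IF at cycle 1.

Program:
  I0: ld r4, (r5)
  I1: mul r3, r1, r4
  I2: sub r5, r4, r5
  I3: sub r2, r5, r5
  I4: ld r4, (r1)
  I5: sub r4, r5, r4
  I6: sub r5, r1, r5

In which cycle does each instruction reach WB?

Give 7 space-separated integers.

Answer: 5 8 9 12 13 16 17

Derivation:
I0 ld r4 <- r5: IF@1 ID@2 stall=0 (-) EX@3 MEM@4 WB@5
I1 mul r3 <- r1,r4: IF@2 ID@3 stall=2 (RAW on I0.r4 (WB@5)) EX@6 MEM@7 WB@8
I2 sub r5 <- r4,r5: IF@3 ID@6 stall=0 (-) EX@7 MEM@8 WB@9
I3 sub r2 <- r5,r5: IF@6 ID@7 stall=2 (RAW on I2.r5 (WB@9)) EX@10 MEM@11 WB@12
I4 ld r4 <- r1: IF@7 ID@10 stall=0 (-) EX@11 MEM@12 WB@13
I5 sub r4 <- r5,r4: IF@10 ID@11 stall=2 (RAW on I4.r4 (WB@13)) EX@14 MEM@15 WB@16
I6 sub r5 <- r1,r5: IF@11 ID@14 stall=0 (-) EX@15 MEM@16 WB@17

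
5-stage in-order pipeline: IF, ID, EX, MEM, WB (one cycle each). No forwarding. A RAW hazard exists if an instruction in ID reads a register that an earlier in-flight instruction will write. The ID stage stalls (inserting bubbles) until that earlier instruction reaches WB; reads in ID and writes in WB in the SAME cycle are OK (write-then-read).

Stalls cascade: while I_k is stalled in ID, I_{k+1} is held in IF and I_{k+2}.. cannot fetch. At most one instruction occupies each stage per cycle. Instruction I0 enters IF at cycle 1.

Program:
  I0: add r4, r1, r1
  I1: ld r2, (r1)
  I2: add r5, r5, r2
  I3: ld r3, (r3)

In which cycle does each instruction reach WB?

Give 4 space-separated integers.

I0 add r4 <- r1,r1: IF@1 ID@2 stall=0 (-) EX@3 MEM@4 WB@5
I1 ld r2 <- r1: IF@2 ID@3 stall=0 (-) EX@4 MEM@5 WB@6
I2 add r5 <- r5,r2: IF@3 ID@4 stall=2 (RAW on I1.r2 (WB@6)) EX@7 MEM@8 WB@9
I3 ld r3 <- r3: IF@4 ID@7 stall=0 (-) EX@8 MEM@9 WB@10

Answer: 5 6 9 10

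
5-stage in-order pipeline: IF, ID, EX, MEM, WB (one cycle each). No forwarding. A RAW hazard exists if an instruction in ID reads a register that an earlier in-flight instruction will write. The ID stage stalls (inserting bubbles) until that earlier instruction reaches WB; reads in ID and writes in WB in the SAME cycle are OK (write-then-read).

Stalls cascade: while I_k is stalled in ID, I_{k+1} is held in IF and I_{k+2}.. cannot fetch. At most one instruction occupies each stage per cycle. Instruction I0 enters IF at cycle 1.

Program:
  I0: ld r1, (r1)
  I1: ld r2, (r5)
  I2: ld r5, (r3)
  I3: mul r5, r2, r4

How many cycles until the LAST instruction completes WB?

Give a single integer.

Answer: 9

Derivation:
I0 ld r1 <- r1: IF@1 ID@2 stall=0 (-) EX@3 MEM@4 WB@5
I1 ld r2 <- r5: IF@2 ID@3 stall=0 (-) EX@4 MEM@5 WB@6
I2 ld r5 <- r3: IF@3 ID@4 stall=0 (-) EX@5 MEM@6 WB@7
I3 mul r5 <- r2,r4: IF@4 ID@5 stall=1 (RAW on I1.r2 (WB@6)) EX@7 MEM@8 WB@9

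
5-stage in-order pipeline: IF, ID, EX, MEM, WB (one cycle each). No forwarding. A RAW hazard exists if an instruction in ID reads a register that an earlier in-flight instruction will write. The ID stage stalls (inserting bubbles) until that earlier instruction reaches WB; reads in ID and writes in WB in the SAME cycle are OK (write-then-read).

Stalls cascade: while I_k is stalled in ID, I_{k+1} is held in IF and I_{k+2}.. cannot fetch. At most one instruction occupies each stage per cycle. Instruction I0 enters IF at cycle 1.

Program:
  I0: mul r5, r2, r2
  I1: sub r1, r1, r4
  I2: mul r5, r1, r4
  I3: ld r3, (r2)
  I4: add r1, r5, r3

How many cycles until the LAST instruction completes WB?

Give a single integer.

Answer: 13

Derivation:
I0 mul r5 <- r2,r2: IF@1 ID@2 stall=0 (-) EX@3 MEM@4 WB@5
I1 sub r1 <- r1,r4: IF@2 ID@3 stall=0 (-) EX@4 MEM@5 WB@6
I2 mul r5 <- r1,r4: IF@3 ID@4 stall=2 (RAW on I1.r1 (WB@6)) EX@7 MEM@8 WB@9
I3 ld r3 <- r2: IF@4 ID@7 stall=0 (-) EX@8 MEM@9 WB@10
I4 add r1 <- r5,r3: IF@7 ID@8 stall=2 (RAW on I3.r3 (WB@10)) EX@11 MEM@12 WB@13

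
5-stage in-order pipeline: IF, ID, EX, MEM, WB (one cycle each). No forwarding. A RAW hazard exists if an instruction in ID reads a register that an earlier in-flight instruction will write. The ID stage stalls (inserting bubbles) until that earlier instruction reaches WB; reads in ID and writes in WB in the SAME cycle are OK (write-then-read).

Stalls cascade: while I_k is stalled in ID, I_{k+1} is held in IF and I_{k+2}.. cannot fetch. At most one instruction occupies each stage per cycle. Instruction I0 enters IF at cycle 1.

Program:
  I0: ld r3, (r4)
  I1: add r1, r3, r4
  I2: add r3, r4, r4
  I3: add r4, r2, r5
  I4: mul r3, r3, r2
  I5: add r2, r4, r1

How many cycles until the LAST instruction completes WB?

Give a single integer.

Answer: 13

Derivation:
I0 ld r3 <- r4: IF@1 ID@2 stall=0 (-) EX@3 MEM@4 WB@5
I1 add r1 <- r3,r4: IF@2 ID@3 stall=2 (RAW on I0.r3 (WB@5)) EX@6 MEM@7 WB@8
I2 add r3 <- r4,r4: IF@3 ID@6 stall=0 (-) EX@7 MEM@8 WB@9
I3 add r4 <- r2,r5: IF@6 ID@7 stall=0 (-) EX@8 MEM@9 WB@10
I4 mul r3 <- r3,r2: IF@7 ID@8 stall=1 (RAW on I2.r3 (WB@9)) EX@10 MEM@11 WB@12
I5 add r2 <- r4,r1: IF@8 ID@10 stall=0 (-) EX@11 MEM@12 WB@13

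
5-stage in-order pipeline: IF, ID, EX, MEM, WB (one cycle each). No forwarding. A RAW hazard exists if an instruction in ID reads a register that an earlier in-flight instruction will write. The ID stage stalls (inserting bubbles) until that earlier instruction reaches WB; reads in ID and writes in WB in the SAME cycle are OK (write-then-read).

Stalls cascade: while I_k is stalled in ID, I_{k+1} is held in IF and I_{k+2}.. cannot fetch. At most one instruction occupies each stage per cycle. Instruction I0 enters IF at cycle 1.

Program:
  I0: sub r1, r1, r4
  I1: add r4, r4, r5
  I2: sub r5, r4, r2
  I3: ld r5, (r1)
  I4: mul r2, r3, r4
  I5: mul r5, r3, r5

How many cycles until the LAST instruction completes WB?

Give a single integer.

Answer: 13

Derivation:
I0 sub r1 <- r1,r4: IF@1 ID@2 stall=0 (-) EX@3 MEM@4 WB@5
I1 add r4 <- r4,r5: IF@2 ID@3 stall=0 (-) EX@4 MEM@5 WB@6
I2 sub r5 <- r4,r2: IF@3 ID@4 stall=2 (RAW on I1.r4 (WB@6)) EX@7 MEM@8 WB@9
I3 ld r5 <- r1: IF@4 ID@7 stall=0 (-) EX@8 MEM@9 WB@10
I4 mul r2 <- r3,r4: IF@7 ID@8 stall=0 (-) EX@9 MEM@10 WB@11
I5 mul r5 <- r3,r5: IF@8 ID@9 stall=1 (RAW on I3.r5 (WB@10)) EX@11 MEM@12 WB@13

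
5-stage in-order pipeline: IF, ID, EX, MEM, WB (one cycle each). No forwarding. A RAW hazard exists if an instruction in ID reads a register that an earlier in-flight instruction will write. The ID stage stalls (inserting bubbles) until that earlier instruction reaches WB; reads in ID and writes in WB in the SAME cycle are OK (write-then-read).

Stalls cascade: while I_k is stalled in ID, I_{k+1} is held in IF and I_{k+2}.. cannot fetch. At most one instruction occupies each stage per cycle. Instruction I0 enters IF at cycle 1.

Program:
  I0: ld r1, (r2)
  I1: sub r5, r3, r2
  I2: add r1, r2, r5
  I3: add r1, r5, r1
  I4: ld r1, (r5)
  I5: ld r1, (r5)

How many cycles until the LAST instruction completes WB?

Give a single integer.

I0 ld r1 <- r2: IF@1 ID@2 stall=0 (-) EX@3 MEM@4 WB@5
I1 sub r5 <- r3,r2: IF@2 ID@3 stall=0 (-) EX@4 MEM@5 WB@6
I2 add r1 <- r2,r5: IF@3 ID@4 stall=2 (RAW on I1.r5 (WB@6)) EX@7 MEM@8 WB@9
I3 add r1 <- r5,r1: IF@4 ID@7 stall=2 (RAW on I2.r1 (WB@9)) EX@10 MEM@11 WB@12
I4 ld r1 <- r5: IF@7 ID@10 stall=0 (-) EX@11 MEM@12 WB@13
I5 ld r1 <- r5: IF@10 ID@11 stall=0 (-) EX@12 MEM@13 WB@14

Answer: 14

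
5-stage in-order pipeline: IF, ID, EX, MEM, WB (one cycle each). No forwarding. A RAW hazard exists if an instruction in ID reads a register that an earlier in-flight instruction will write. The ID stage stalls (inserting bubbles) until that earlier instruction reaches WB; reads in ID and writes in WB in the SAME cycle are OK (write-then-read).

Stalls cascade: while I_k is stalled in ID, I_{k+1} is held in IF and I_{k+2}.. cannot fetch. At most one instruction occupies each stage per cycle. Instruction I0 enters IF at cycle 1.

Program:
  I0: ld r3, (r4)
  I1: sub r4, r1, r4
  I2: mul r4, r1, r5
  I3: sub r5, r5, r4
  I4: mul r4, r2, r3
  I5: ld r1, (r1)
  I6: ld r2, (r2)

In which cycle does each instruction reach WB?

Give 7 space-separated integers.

Answer: 5 6 7 10 11 12 13

Derivation:
I0 ld r3 <- r4: IF@1 ID@2 stall=0 (-) EX@3 MEM@4 WB@5
I1 sub r4 <- r1,r4: IF@2 ID@3 stall=0 (-) EX@4 MEM@5 WB@6
I2 mul r4 <- r1,r5: IF@3 ID@4 stall=0 (-) EX@5 MEM@6 WB@7
I3 sub r5 <- r5,r4: IF@4 ID@5 stall=2 (RAW on I2.r4 (WB@7)) EX@8 MEM@9 WB@10
I4 mul r4 <- r2,r3: IF@5 ID@8 stall=0 (-) EX@9 MEM@10 WB@11
I5 ld r1 <- r1: IF@8 ID@9 stall=0 (-) EX@10 MEM@11 WB@12
I6 ld r2 <- r2: IF@9 ID@10 stall=0 (-) EX@11 MEM@12 WB@13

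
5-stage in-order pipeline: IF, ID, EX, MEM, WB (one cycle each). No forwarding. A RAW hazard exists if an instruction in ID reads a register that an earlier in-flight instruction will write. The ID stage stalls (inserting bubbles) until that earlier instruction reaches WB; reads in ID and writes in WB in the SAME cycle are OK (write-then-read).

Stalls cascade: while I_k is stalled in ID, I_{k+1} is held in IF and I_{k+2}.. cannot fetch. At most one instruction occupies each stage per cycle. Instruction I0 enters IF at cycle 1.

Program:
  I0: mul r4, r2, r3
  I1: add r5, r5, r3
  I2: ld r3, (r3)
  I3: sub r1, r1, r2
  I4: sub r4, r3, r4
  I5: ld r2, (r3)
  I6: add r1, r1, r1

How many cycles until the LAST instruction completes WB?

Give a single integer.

Answer: 12

Derivation:
I0 mul r4 <- r2,r3: IF@1 ID@2 stall=0 (-) EX@3 MEM@4 WB@5
I1 add r5 <- r5,r3: IF@2 ID@3 stall=0 (-) EX@4 MEM@5 WB@6
I2 ld r3 <- r3: IF@3 ID@4 stall=0 (-) EX@5 MEM@6 WB@7
I3 sub r1 <- r1,r2: IF@4 ID@5 stall=0 (-) EX@6 MEM@7 WB@8
I4 sub r4 <- r3,r4: IF@5 ID@6 stall=1 (RAW on I2.r3 (WB@7)) EX@8 MEM@9 WB@10
I5 ld r2 <- r3: IF@6 ID@8 stall=0 (-) EX@9 MEM@10 WB@11
I6 add r1 <- r1,r1: IF@8 ID@9 stall=0 (-) EX@10 MEM@11 WB@12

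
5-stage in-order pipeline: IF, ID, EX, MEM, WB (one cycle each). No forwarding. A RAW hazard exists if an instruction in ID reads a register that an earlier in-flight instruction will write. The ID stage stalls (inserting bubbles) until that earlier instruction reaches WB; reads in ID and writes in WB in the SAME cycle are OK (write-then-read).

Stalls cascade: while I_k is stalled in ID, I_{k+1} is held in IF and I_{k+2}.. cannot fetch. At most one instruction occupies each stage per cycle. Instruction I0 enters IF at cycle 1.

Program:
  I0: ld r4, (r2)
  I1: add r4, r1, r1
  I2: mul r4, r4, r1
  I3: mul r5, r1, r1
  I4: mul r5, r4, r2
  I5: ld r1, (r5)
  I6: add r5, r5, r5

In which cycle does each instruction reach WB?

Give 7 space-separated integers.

Answer: 5 6 9 10 12 15 16

Derivation:
I0 ld r4 <- r2: IF@1 ID@2 stall=0 (-) EX@3 MEM@4 WB@5
I1 add r4 <- r1,r1: IF@2 ID@3 stall=0 (-) EX@4 MEM@5 WB@6
I2 mul r4 <- r4,r1: IF@3 ID@4 stall=2 (RAW on I1.r4 (WB@6)) EX@7 MEM@8 WB@9
I3 mul r5 <- r1,r1: IF@4 ID@7 stall=0 (-) EX@8 MEM@9 WB@10
I4 mul r5 <- r4,r2: IF@7 ID@8 stall=1 (RAW on I2.r4 (WB@9)) EX@10 MEM@11 WB@12
I5 ld r1 <- r5: IF@8 ID@10 stall=2 (RAW on I4.r5 (WB@12)) EX@13 MEM@14 WB@15
I6 add r5 <- r5,r5: IF@10 ID@13 stall=0 (-) EX@14 MEM@15 WB@16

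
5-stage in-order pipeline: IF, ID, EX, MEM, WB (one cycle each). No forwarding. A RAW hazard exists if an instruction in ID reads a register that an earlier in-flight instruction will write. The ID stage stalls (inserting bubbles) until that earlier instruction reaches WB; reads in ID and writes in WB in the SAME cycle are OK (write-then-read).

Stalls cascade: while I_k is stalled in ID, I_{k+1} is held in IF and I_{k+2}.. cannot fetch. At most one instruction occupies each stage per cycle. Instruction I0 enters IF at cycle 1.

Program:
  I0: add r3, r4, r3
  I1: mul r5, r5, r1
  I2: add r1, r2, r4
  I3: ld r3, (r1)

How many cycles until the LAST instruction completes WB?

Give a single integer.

I0 add r3 <- r4,r3: IF@1 ID@2 stall=0 (-) EX@3 MEM@4 WB@5
I1 mul r5 <- r5,r1: IF@2 ID@3 stall=0 (-) EX@4 MEM@5 WB@6
I2 add r1 <- r2,r4: IF@3 ID@4 stall=0 (-) EX@5 MEM@6 WB@7
I3 ld r3 <- r1: IF@4 ID@5 stall=2 (RAW on I2.r1 (WB@7)) EX@8 MEM@9 WB@10

Answer: 10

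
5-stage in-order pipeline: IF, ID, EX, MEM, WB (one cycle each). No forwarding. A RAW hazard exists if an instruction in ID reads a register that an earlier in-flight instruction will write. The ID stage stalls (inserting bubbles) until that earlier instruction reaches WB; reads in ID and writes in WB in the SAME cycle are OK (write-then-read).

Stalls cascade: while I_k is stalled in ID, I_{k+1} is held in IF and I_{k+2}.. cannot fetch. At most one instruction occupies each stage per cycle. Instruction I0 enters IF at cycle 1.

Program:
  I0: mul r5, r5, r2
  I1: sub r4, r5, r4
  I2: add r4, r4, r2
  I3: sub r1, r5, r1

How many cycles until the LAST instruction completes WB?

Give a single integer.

I0 mul r5 <- r5,r2: IF@1 ID@2 stall=0 (-) EX@3 MEM@4 WB@5
I1 sub r4 <- r5,r4: IF@2 ID@3 stall=2 (RAW on I0.r5 (WB@5)) EX@6 MEM@7 WB@8
I2 add r4 <- r4,r2: IF@3 ID@6 stall=2 (RAW on I1.r4 (WB@8)) EX@9 MEM@10 WB@11
I3 sub r1 <- r5,r1: IF@6 ID@9 stall=0 (-) EX@10 MEM@11 WB@12

Answer: 12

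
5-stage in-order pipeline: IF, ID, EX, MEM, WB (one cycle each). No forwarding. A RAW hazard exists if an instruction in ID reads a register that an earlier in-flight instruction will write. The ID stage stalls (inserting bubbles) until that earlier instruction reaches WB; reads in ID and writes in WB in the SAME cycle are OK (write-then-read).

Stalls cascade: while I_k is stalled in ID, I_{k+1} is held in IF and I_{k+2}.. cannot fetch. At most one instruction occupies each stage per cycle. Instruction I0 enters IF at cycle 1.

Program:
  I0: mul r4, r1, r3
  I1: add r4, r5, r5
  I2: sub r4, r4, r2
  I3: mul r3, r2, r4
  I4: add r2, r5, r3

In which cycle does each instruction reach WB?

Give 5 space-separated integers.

Answer: 5 6 9 12 15

Derivation:
I0 mul r4 <- r1,r3: IF@1 ID@2 stall=0 (-) EX@3 MEM@4 WB@5
I1 add r4 <- r5,r5: IF@2 ID@3 stall=0 (-) EX@4 MEM@5 WB@6
I2 sub r4 <- r4,r2: IF@3 ID@4 stall=2 (RAW on I1.r4 (WB@6)) EX@7 MEM@8 WB@9
I3 mul r3 <- r2,r4: IF@4 ID@7 stall=2 (RAW on I2.r4 (WB@9)) EX@10 MEM@11 WB@12
I4 add r2 <- r5,r3: IF@7 ID@10 stall=2 (RAW on I3.r3 (WB@12)) EX@13 MEM@14 WB@15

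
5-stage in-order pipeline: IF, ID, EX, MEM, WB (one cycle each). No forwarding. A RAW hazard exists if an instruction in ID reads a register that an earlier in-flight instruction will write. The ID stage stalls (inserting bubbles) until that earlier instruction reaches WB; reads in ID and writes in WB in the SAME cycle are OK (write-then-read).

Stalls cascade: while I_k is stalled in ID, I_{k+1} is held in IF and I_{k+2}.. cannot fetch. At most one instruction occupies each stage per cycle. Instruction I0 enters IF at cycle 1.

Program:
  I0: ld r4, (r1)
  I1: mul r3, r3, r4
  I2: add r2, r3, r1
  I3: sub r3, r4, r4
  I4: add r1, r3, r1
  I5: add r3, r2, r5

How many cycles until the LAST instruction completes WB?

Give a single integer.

Answer: 16

Derivation:
I0 ld r4 <- r1: IF@1 ID@2 stall=0 (-) EX@3 MEM@4 WB@5
I1 mul r3 <- r3,r4: IF@2 ID@3 stall=2 (RAW on I0.r4 (WB@5)) EX@6 MEM@7 WB@8
I2 add r2 <- r3,r1: IF@3 ID@6 stall=2 (RAW on I1.r3 (WB@8)) EX@9 MEM@10 WB@11
I3 sub r3 <- r4,r4: IF@6 ID@9 stall=0 (-) EX@10 MEM@11 WB@12
I4 add r1 <- r3,r1: IF@9 ID@10 stall=2 (RAW on I3.r3 (WB@12)) EX@13 MEM@14 WB@15
I5 add r3 <- r2,r5: IF@10 ID@13 stall=0 (-) EX@14 MEM@15 WB@16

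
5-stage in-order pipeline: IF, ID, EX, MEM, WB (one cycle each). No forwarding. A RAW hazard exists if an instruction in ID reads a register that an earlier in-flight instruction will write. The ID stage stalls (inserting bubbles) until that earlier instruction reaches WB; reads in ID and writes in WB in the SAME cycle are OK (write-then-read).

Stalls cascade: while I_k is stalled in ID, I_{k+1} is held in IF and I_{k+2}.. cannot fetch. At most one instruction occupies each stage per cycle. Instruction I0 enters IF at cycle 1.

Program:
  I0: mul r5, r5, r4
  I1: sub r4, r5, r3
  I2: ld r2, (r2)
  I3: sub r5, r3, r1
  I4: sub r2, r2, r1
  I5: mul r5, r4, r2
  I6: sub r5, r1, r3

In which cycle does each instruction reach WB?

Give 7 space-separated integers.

Answer: 5 8 9 10 12 15 16

Derivation:
I0 mul r5 <- r5,r4: IF@1 ID@2 stall=0 (-) EX@3 MEM@4 WB@5
I1 sub r4 <- r5,r3: IF@2 ID@3 stall=2 (RAW on I0.r5 (WB@5)) EX@6 MEM@7 WB@8
I2 ld r2 <- r2: IF@3 ID@6 stall=0 (-) EX@7 MEM@8 WB@9
I3 sub r5 <- r3,r1: IF@6 ID@7 stall=0 (-) EX@8 MEM@9 WB@10
I4 sub r2 <- r2,r1: IF@7 ID@8 stall=1 (RAW on I2.r2 (WB@9)) EX@10 MEM@11 WB@12
I5 mul r5 <- r4,r2: IF@8 ID@10 stall=2 (RAW on I4.r2 (WB@12)) EX@13 MEM@14 WB@15
I6 sub r5 <- r1,r3: IF@10 ID@13 stall=0 (-) EX@14 MEM@15 WB@16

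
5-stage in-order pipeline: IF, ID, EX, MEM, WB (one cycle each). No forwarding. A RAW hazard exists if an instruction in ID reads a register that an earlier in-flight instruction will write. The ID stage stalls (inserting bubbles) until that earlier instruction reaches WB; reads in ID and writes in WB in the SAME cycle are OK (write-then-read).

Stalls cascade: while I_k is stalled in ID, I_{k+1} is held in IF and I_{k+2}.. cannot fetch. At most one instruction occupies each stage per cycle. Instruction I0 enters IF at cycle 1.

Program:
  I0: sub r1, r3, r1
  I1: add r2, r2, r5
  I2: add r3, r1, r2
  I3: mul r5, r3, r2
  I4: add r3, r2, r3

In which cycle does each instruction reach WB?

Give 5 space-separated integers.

I0 sub r1 <- r3,r1: IF@1 ID@2 stall=0 (-) EX@3 MEM@4 WB@5
I1 add r2 <- r2,r5: IF@2 ID@3 stall=0 (-) EX@4 MEM@5 WB@6
I2 add r3 <- r1,r2: IF@3 ID@4 stall=2 (RAW on I1.r2 (WB@6)) EX@7 MEM@8 WB@9
I3 mul r5 <- r3,r2: IF@4 ID@7 stall=2 (RAW on I2.r3 (WB@9)) EX@10 MEM@11 WB@12
I4 add r3 <- r2,r3: IF@7 ID@10 stall=0 (-) EX@11 MEM@12 WB@13

Answer: 5 6 9 12 13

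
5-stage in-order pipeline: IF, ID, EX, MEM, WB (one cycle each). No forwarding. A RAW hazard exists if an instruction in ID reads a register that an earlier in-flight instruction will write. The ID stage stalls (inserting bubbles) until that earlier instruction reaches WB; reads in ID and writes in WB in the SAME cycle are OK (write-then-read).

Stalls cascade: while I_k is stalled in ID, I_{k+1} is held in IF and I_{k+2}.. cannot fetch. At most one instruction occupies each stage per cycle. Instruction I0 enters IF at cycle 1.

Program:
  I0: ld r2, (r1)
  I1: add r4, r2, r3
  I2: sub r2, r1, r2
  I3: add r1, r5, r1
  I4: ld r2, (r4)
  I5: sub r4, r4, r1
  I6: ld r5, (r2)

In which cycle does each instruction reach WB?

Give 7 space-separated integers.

I0 ld r2 <- r1: IF@1 ID@2 stall=0 (-) EX@3 MEM@4 WB@5
I1 add r4 <- r2,r3: IF@2 ID@3 stall=2 (RAW on I0.r2 (WB@5)) EX@6 MEM@7 WB@8
I2 sub r2 <- r1,r2: IF@3 ID@6 stall=0 (-) EX@7 MEM@8 WB@9
I3 add r1 <- r5,r1: IF@6 ID@7 stall=0 (-) EX@8 MEM@9 WB@10
I4 ld r2 <- r4: IF@7 ID@8 stall=0 (-) EX@9 MEM@10 WB@11
I5 sub r4 <- r4,r1: IF@8 ID@9 stall=1 (RAW on I3.r1 (WB@10)) EX@11 MEM@12 WB@13
I6 ld r5 <- r2: IF@9 ID@11 stall=0 (-) EX@12 MEM@13 WB@14

Answer: 5 8 9 10 11 13 14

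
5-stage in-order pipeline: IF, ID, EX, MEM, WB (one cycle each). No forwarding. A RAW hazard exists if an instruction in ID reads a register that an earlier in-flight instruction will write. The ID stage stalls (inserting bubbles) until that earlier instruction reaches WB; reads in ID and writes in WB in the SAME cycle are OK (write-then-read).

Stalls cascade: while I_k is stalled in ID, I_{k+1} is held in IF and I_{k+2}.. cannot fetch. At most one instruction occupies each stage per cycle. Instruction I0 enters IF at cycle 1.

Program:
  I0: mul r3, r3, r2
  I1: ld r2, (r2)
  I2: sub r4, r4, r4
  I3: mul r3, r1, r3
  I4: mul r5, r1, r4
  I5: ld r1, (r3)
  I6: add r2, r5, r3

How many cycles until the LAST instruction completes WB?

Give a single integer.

Answer: 13

Derivation:
I0 mul r3 <- r3,r2: IF@1 ID@2 stall=0 (-) EX@3 MEM@4 WB@5
I1 ld r2 <- r2: IF@2 ID@3 stall=0 (-) EX@4 MEM@5 WB@6
I2 sub r4 <- r4,r4: IF@3 ID@4 stall=0 (-) EX@5 MEM@6 WB@7
I3 mul r3 <- r1,r3: IF@4 ID@5 stall=0 (-) EX@6 MEM@7 WB@8
I4 mul r5 <- r1,r4: IF@5 ID@6 stall=1 (RAW on I2.r4 (WB@7)) EX@8 MEM@9 WB@10
I5 ld r1 <- r3: IF@6 ID@8 stall=0 (-) EX@9 MEM@10 WB@11
I6 add r2 <- r5,r3: IF@8 ID@9 stall=1 (RAW on I4.r5 (WB@10)) EX@11 MEM@12 WB@13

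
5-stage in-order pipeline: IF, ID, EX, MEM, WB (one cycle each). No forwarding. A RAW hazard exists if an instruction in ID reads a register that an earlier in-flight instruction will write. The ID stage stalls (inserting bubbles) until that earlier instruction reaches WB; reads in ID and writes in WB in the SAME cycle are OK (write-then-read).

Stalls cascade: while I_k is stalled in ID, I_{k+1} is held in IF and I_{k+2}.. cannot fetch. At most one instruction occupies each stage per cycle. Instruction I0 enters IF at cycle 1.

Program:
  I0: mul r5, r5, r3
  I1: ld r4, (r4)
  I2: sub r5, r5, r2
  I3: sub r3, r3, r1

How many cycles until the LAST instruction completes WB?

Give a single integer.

I0 mul r5 <- r5,r3: IF@1 ID@2 stall=0 (-) EX@3 MEM@4 WB@5
I1 ld r4 <- r4: IF@2 ID@3 stall=0 (-) EX@4 MEM@5 WB@6
I2 sub r5 <- r5,r2: IF@3 ID@4 stall=1 (RAW on I0.r5 (WB@5)) EX@6 MEM@7 WB@8
I3 sub r3 <- r3,r1: IF@4 ID@6 stall=0 (-) EX@7 MEM@8 WB@9

Answer: 9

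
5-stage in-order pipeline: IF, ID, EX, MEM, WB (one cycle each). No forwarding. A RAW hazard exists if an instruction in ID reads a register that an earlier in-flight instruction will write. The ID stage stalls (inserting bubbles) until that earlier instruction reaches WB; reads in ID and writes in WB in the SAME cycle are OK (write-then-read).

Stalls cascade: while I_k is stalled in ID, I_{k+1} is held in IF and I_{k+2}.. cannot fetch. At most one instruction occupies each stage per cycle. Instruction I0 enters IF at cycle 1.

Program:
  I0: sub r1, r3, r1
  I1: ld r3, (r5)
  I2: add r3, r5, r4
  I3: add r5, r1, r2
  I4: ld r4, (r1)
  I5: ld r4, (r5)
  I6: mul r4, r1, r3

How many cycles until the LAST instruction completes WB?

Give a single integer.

I0 sub r1 <- r3,r1: IF@1 ID@2 stall=0 (-) EX@3 MEM@4 WB@5
I1 ld r3 <- r5: IF@2 ID@3 stall=0 (-) EX@4 MEM@5 WB@6
I2 add r3 <- r5,r4: IF@3 ID@4 stall=0 (-) EX@5 MEM@6 WB@7
I3 add r5 <- r1,r2: IF@4 ID@5 stall=0 (-) EX@6 MEM@7 WB@8
I4 ld r4 <- r1: IF@5 ID@6 stall=0 (-) EX@7 MEM@8 WB@9
I5 ld r4 <- r5: IF@6 ID@7 stall=1 (RAW on I3.r5 (WB@8)) EX@9 MEM@10 WB@11
I6 mul r4 <- r1,r3: IF@7 ID@9 stall=0 (-) EX@10 MEM@11 WB@12

Answer: 12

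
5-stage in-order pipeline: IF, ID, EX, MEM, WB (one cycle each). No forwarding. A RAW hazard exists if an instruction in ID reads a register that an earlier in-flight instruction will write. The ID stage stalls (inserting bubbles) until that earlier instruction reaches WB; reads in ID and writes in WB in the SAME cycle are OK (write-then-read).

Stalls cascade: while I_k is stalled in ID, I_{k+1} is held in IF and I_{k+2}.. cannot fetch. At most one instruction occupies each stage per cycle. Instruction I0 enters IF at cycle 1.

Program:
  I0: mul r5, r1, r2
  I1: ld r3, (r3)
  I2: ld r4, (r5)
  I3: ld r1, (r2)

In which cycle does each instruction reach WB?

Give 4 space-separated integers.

Answer: 5 6 8 9

Derivation:
I0 mul r5 <- r1,r2: IF@1 ID@2 stall=0 (-) EX@3 MEM@4 WB@5
I1 ld r3 <- r3: IF@2 ID@3 stall=0 (-) EX@4 MEM@5 WB@6
I2 ld r4 <- r5: IF@3 ID@4 stall=1 (RAW on I0.r5 (WB@5)) EX@6 MEM@7 WB@8
I3 ld r1 <- r2: IF@4 ID@6 stall=0 (-) EX@7 MEM@8 WB@9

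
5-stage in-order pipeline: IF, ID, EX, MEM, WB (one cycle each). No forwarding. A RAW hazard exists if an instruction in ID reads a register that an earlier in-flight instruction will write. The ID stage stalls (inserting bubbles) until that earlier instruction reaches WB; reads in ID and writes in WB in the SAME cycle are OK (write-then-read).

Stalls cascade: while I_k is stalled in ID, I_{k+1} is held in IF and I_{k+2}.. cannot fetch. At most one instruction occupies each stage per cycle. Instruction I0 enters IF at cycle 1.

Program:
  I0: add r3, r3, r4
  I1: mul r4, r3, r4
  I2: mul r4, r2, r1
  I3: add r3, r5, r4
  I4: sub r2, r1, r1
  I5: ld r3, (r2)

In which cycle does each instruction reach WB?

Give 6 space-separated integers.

I0 add r3 <- r3,r4: IF@1 ID@2 stall=0 (-) EX@3 MEM@4 WB@5
I1 mul r4 <- r3,r4: IF@2 ID@3 stall=2 (RAW on I0.r3 (WB@5)) EX@6 MEM@7 WB@8
I2 mul r4 <- r2,r1: IF@3 ID@6 stall=0 (-) EX@7 MEM@8 WB@9
I3 add r3 <- r5,r4: IF@6 ID@7 stall=2 (RAW on I2.r4 (WB@9)) EX@10 MEM@11 WB@12
I4 sub r2 <- r1,r1: IF@7 ID@10 stall=0 (-) EX@11 MEM@12 WB@13
I5 ld r3 <- r2: IF@10 ID@11 stall=2 (RAW on I4.r2 (WB@13)) EX@14 MEM@15 WB@16

Answer: 5 8 9 12 13 16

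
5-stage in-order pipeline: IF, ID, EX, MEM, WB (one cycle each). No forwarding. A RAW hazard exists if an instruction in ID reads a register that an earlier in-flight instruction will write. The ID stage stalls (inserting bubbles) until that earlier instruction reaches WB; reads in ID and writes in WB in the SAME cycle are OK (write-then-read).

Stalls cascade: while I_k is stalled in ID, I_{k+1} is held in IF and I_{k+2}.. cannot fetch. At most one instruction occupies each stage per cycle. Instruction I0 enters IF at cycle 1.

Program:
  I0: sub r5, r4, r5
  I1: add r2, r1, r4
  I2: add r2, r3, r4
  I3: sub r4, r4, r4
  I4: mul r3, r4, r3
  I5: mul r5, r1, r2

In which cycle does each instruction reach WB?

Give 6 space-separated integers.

I0 sub r5 <- r4,r5: IF@1 ID@2 stall=0 (-) EX@3 MEM@4 WB@5
I1 add r2 <- r1,r4: IF@2 ID@3 stall=0 (-) EX@4 MEM@5 WB@6
I2 add r2 <- r3,r4: IF@3 ID@4 stall=0 (-) EX@5 MEM@6 WB@7
I3 sub r4 <- r4,r4: IF@4 ID@5 stall=0 (-) EX@6 MEM@7 WB@8
I4 mul r3 <- r4,r3: IF@5 ID@6 stall=2 (RAW on I3.r4 (WB@8)) EX@9 MEM@10 WB@11
I5 mul r5 <- r1,r2: IF@6 ID@9 stall=0 (-) EX@10 MEM@11 WB@12

Answer: 5 6 7 8 11 12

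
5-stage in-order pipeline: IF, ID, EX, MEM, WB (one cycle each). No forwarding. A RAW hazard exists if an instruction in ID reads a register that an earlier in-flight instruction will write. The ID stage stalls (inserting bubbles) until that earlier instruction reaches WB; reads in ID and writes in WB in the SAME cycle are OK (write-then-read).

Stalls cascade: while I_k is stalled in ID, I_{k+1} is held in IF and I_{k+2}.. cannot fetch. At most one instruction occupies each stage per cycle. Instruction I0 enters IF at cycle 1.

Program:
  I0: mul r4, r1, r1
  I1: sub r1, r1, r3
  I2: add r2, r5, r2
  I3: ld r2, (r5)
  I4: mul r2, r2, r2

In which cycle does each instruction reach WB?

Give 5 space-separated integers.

I0 mul r4 <- r1,r1: IF@1 ID@2 stall=0 (-) EX@3 MEM@4 WB@5
I1 sub r1 <- r1,r3: IF@2 ID@3 stall=0 (-) EX@4 MEM@5 WB@6
I2 add r2 <- r5,r2: IF@3 ID@4 stall=0 (-) EX@5 MEM@6 WB@7
I3 ld r2 <- r5: IF@4 ID@5 stall=0 (-) EX@6 MEM@7 WB@8
I4 mul r2 <- r2,r2: IF@5 ID@6 stall=2 (RAW on I3.r2 (WB@8)) EX@9 MEM@10 WB@11

Answer: 5 6 7 8 11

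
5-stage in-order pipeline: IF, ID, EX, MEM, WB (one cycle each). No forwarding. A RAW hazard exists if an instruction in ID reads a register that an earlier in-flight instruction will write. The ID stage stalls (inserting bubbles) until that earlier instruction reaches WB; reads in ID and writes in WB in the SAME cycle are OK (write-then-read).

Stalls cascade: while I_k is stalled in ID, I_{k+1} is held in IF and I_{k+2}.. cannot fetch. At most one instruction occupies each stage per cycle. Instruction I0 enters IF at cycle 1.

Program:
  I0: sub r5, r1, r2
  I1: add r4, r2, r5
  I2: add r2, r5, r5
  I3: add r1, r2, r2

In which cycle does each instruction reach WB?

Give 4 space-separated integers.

Answer: 5 8 9 12

Derivation:
I0 sub r5 <- r1,r2: IF@1 ID@2 stall=0 (-) EX@3 MEM@4 WB@5
I1 add r4 <- r2,r5: IF@2 ID@3 stall=2 (RAW on I0.r5 (WB@5)) EX@6 MEM@7 WB@8
I2 add r2 <- r5,r5: IF@3 ID@6 stall=0 (-) EX@7 MEM@8 WB@9
I3 add r1 <- r2,r2: IF@6 ID@7 stall=2 (RAW on I2.r2 (WB@9)) EX@10 MEM@11 WB@12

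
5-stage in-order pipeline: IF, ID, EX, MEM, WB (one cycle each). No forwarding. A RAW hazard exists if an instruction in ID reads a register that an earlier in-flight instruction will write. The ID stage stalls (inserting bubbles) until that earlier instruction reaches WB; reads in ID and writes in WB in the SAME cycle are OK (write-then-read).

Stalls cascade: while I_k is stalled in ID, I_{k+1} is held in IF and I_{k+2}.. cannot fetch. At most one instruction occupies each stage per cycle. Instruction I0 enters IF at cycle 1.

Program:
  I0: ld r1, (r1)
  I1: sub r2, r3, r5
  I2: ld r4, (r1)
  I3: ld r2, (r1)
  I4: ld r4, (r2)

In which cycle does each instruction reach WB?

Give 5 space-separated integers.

I0 ld r1 <- r1: IF@1 ID@2 stall=0 (-) EX@3 MEM@4 WB@5
I1 sub r2 <- r3,r5: IF@2 ID@3 stall=0 (-) EX@4 MEM@5 WB@6
I2 ld r4 <- r1: IF@3 ID@4 stall=1 (RAW on I0.r1 (WB@5)) EX@6 MEM@7 WB@8
I3 ld r2 <- r1: IF@4 ID@6 stall=0 (-) EX@7 MEM@8 WB@9
I4 ld r4 <- r2: IF@6 ID@7 stall=2 (RAW on I3.r2 (WB@9)) EX@10 MEM@11 WB@12

Answer: 5 6 8 9 12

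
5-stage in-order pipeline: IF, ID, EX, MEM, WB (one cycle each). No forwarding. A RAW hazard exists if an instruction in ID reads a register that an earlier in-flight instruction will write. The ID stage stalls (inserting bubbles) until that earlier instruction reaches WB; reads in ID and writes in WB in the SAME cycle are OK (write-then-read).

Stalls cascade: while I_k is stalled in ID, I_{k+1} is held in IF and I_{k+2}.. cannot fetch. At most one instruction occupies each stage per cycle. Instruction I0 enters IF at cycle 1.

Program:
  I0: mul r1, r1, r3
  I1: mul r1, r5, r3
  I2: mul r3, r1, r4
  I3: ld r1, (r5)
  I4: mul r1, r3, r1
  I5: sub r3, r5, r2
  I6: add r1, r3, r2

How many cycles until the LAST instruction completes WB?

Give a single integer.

Answer: 17

Derivation:
I0 mul r1 <- r1,r3: IF@1 ID@2 stall=0 (-) EX@3 MEM@4 WB@5
I1 mul r1 <- r5,r3: IF@2 ID@3 stall=0 (-) EX@4 MEM@5 WB@6
I2 mul r3 <- r1,r4: IF@3 ID@4 stall=2 (RAW on I1.r1 (WB@6)) EX@7 MEM@8 WB@9
I3 ld r1 <- r5: IF@4 ID@7 stall=0 (-) EX@8 MEM@9 WB@10
I4 mul r1 <- r3,r1: IF@7 ID@8 stall=2 (RAW on I3.r1 (WB@10)) EX@11 MEM@12 WB@13
I5 sub r3 <- r5,r2: IF@8 ID@11 stall=0 (-) EX@12 MEM@13 WB@14
I6 add r1 <- r3,r2: IF@11 ID@12 stall=2 (RAW on I5.r3 (WB@14)) EX@15 MEM@16 WB@17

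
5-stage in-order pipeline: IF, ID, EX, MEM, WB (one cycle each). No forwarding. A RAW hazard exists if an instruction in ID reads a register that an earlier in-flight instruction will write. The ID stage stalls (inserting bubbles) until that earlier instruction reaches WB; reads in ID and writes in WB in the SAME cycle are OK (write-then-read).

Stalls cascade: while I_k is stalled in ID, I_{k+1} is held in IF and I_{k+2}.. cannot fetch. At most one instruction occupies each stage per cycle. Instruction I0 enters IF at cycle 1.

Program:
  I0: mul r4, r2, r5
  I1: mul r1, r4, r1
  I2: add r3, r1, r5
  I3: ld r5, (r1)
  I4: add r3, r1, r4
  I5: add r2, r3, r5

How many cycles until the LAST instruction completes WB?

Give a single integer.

Answer: 16

Derivation:
I0 mul r4 <- r2,r5: IF@1 ID@2 stall=0 (-) EX@3 MEM@4 WB@5
I1 mul r1 <- r4,r1: IF@2 ID@3 stall=2 (RAW on I0.r4 (WB@5)) EX@6 MEM@7 WB@8
I2 add r3 <- r1,r5: IF@3 ID@6 stall=2 (RAW on I1.r1 (WB@8)) EX@9 MEM@10 WB@11
I3 ld r5 <- r1: IF@6 ID@9 stall=0 (-) EX@10 MEM@11 WB@12
I4 add r3 <- r1,r4: IF@9 ID@10 stall=0 (-) EX@11 MEM@12 WB@13
I5 add r2 <- r3,r5: IF@10 ID@11 stall=2 (RAW on I4.r3 (WB@13)) EX@14 MEM@15 WB@16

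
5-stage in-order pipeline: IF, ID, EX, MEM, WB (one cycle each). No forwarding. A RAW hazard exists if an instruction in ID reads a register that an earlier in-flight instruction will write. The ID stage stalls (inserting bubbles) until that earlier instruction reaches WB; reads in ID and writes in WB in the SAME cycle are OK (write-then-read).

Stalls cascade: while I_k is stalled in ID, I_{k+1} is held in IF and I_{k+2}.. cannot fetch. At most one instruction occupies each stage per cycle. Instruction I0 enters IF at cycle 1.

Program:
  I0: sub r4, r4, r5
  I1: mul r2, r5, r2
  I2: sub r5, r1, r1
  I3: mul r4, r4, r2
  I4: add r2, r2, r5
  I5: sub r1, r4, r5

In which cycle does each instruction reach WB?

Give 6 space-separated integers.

I0 sub r4 <- r4,r5: IF@1 ID@2 stall=0 (-) EX@3 MEM@4 WB@5
I1 mul r2 <- r5,r2: IF@2 ID@3 stall=0 (-) EX@4 MEM@5 WB@6
I2 sub r5 <- r1,r1: IF@3 ID@4 stall=0 (-) EX@5 MEM@6 WB@7
I3 mul r4 <- r4,r2: IF@4 ID@5 stall=1 (RAW on I1.r2 (WB@6)) EX@7 MEM@8 WB@9
I4 add r2 <- r2,r5: IF@5 ID@7 stall=0 (-) EX@8 MEM@9 WB@10
I5 sub r1 <- r4,r5: IF@7 ID@8 stall=1 (RAW on I3.r4 (WB@9)) EX@10 MEM@11 WB@12

Answer: 5 6 7 9 10 12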